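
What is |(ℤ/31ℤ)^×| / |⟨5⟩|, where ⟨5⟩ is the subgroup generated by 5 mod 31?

10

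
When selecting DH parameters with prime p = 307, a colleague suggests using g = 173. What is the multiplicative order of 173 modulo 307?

306

By Lagrange's theorem, ord_307(173) divides φ(307) = 307 − 1 = 306 = 2 · 3^2 · 17.
Divisors of 306: 1, 2, 3, 6, 9, 17, 18, 34, 51, 102, 153, 306.
Evaluate successive powers at the divisors of 306:
173^1 ≡ 173 (mod 307)
173^2 ≡ 150 (mod 307)
173^3 ≡ 162 (mod 307)
173^6 ≡ 149 (mod 307)
173^9 ≡ 192 (mod 307)
173^17 ≡ 261 (mod 307)
173^18 ≡ 24 (mod 307)
173^34 ≡ 274 (mod 307)
173^51 ≡ 290 (mod 307)
173^102 ≡ 289 (mod 307)
173^153 ≡ 306 (mod 307)
173^306 ≡ 1 (mod 307) ✓
The smallest such exponent is 306, so the order of 173 is 306.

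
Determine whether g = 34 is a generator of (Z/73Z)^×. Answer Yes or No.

φ(73) = 73 − 1 = 72 = 2^3 · 3^2.
Test 34^(72/q) mod 73 for each prime factor q of 72:
34^36 ≡ 72 (mod 73)  [q = 2: ≢ 1 ✓]
34^24 ≡ 64 (mod 73)  [q = 3: ≢ 1 ✓]
All checks pass, so 34 has order 72 and is a primitive root modulo 73.

Yes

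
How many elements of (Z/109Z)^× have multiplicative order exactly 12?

4

φ(109) = 109 − 1 = 108 = 2^2 · 3^3.
(Z/109Z)^× is cyclic (|G| = 108); a cyclic group of order m has exactly φ(d) elements of each order d | m, and none otherwise.
12 = 2^2 · 3 divides 108, and φ(12) = 4.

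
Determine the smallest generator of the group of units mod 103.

φ(103) = 103 − 1 = 102 = 2 · 3 · 17.
g is a primitive root iff g^(102/q) ≢ 1 (mod 103) for each prime q ∈ {2, 3, 17}.
g = 2: 2^51 ≡ 1 — hits 1, so not a primitive root.
g = 3: 3^51 ≡ 102; 3^34 ≡ 1 — hits 1, so not a primitive root.
g = 4: 4^51 ≡ 1 — hits 1, so not a primitive root.
g = 5: 5^51 ≡ 102; 5^34 ≡ 56; 5^6 ≡ 72 — none is 1, so 5 is a primitive root.
So 5 is the smallest generator of (Z/103Z)^×.

5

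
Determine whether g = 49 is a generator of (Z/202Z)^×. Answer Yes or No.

No

φ(202) = φ(2)·φ(101) = 1·100 = 100 = 2^2 · 5^2.
An element g generates (Z/202Z)^× iff g^(100/q) ≢ 1 (mod 202) for each prime q ∈ {2, 5}.
49^50 ≡ 1 (mod 202)  [q = 2: ≡ 1 ✗]
49^20 ≡ 87 (mod 202)  [q = 5: ≢ 1 ✓]
Since 49^50 ≡ 1, the order of 49 divides 50 < 100, so 49 is not a primitive root.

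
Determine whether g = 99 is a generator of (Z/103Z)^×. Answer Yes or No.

Yes

φ(103) = 103 − 1 = 102 = 2 · 3 · 17.
Test 99^(102/q) mod 103 for each prime factor q of 102:
99^51 ≡ 102 (mod 103)  [q = 2: ≢ 1 ✓]
99^34 ≡ 56 (mod 103)  [q = 3: ≢ 1 ✓]
99^6 ≡ 79 (mod 103)  [q = 17: ≢ 1 ✓]
None equal 1, so ord_103(99) = 102: 99 is a primitive root.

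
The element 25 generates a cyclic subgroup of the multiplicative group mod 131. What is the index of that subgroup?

Since 25 ∈ (Z/131Z)^×, its order divides φ(131) = 131 − 1 = 130 = 2 · 5 · 13.
Divisors of 130: 1, 2, 5, 10, 13, 26, 65, 130.
Test each divisor d:
25^1 ≡ 25 (mod 131)
25^2 ≡ 101 (mod 131)
25^5 ≡ 99 (mod 131)
25^10 ≡ 107 (mod 131)
25^13 ≡ 53 (mod 131)
25^26 ≡ 58 (mod 131)
25^65 ≡ 1 (mod 131) ✓
The order of 25 is 65, so the subgroup it generates has 65 elements.
Index = |(Z/131Z)^×| / |⟨25⟩| = 130 / 65 = 2.

2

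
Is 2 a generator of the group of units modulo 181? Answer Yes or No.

Yes

φ(181) = 181 − 1 = 180 = 2^2 · 3^2 · 5.
Test 2^(180/q) mod 181 for each prime factor q of 180:
2^90 ≡ 180 (mod 181)  [q = 2: ≢ 1 ✓]
2^60 ≡ 48 (mod 181)  [q = 3: ≢ 1 ✓]
2^36 ≡ 59 (mod 181)  [q = 5: ≢ 1 ✓]
Every test exponent gives a nontrivial residue, hence 2 generates the full group.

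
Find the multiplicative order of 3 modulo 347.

The order of 3 must divide φ(347) = 347 − 1 = 346 = 2 · 173.
Divisors of 346: 1, 2, 173, 346.
Check 3^d mod 347 for each divisor in increasing order:
3^1 ≡ 3 (mod 347)
3^2 ≡ 9 (mod 347)
3^173 ≡ 1 (mod 347) ✓
So ord_347(3) = 173.

173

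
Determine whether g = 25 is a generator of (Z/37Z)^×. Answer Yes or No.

No

φ(37) = 37 − 1 = 36 = 2^2 · 3^2.
25 is a primitive root mod 37 iff 25^(φ(37)/q) ≢ 1 for every prime q | φ(37), i.e. q ∈ {2, 3}.
25^18 ≡ 1 (mod 37)  [q = 2: ≡ 1 ✗]
25^12 ≡ 26 (mod 37)  [q = 3: ≢ 1 ✓]
The check at q = 2 fails, so 25 generates a proper subgroup.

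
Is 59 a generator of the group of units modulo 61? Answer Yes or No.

φ(61) = 61 − 1 = 60 = 2^2 · 3 · 5.
59 is a primitive root mod 61 iff 59^(φ(61)/q) ≢ 1 for every prime q | φ(61), i.e. q ∈ {2, 3, 5}.
59^30 ≡ 60 (mod 61)  [q = 2: ≢ 1 ✓]
59^20 ≡ 47 (mod 61)  [q = 3: ≢ 1 ✓]
59^12 ≡ 9 (mod 61)  [q = 5: ≢ 1 ✓]
Every test exponent gives a nontrivial residue, hence 59 generates the full group.

Yes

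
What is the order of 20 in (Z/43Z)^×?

By Lagrange's theorem, ord_43(20) divides φ(43) = 43 − 1 = 42 = 2 · 3 · 7.
Divisors of 42: 1, 2, 3, 6, 7, 14, 21, 42.
Test each divisor d:
20^1 ≡ 20 (mod 43)
20^2 ≡ 13 (mod 43)
20^3 ≡ 2 (mod 43)
20^6 ≡ 4 (mod 43)
20^7 ≡ 37 (mod 43)
20^14 ≡ 36 (mod 43)
20^21 ≡ 42 (mod 43)
20^42 ≡ 1 (mod 43) ✓
So ord_43(20) = 42.

42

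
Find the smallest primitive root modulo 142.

φ(142) = φ(2)·φ(71) = 1·70 = 70 = 2 · 5 · 7.
Test candidates g = 2, 3, … against the prime factors q ∈ {2, 5, 7} of φ(142): g is a generator iff g^(70/q) ≢ 1 for every such q.
g = 2: gcd(2, 142) = 2 > 1, not a unit — skip.
g = 3: 3^35 ≡ 1 — hits 1, so not a primitive root.
g = 4: gcd(4, 142) = 2 > 1, not a unit — skip.
g = 5: 5^35 ≡ 1 — hits 1, so not a primitive root.
g = 6: gcd(6, 142) = 2 > 1, not a unit — skip.
g = 7: 7^35 ≡ 141; 7^14 ≡ 125; 7^10 ≡ 45 — none is 1, so 7 is a primitive root.
The smallest primitive root modulo 142 is 7.

7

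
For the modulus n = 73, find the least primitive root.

φ(73) = 73 − 1 = 72 = 2^3 · 3^2.
Test candidates g = 2, 3, … against the prime factors q ∈ {2, 3} of φ(73): g is a generator iff g^(72/q) ≢ 1 for every such q.
g = 2: 2^36 ≡ 1 — hits 1, so not a primitive root.
g = 3: 3^36 ≡ 1 — hits 1, so not a primitive root.
g = 4: 4^36 ≡ 1 — hits 1, so not a primitive root.
g = 5: 5^36 ≡ 72; 5^24 ≡ 8 — none is 1, so 5 is a primitive root.
The smallest primitive root modulo 73 is 5.

5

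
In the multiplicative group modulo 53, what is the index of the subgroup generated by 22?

1

ord(22) | φ(53) = 53 − 1 = 52 = 2^2 · 13.
Divisors of 52: 1, 2, 4, 13, 26, 52.
Check 22^d mod 53 for each divisor in increasing order:
22^1 ≡ 22
22^2 ≡ 7
22^4 ≡ 49
22^13 ≡ 23
22^26 ≡ 52
22^52 ≡ 1
Thus |⟨22⟩| = ord(22) = 52.
The index is φ(53) / ord(22) = 52 / 52 = 1.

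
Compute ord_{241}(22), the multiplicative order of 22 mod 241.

48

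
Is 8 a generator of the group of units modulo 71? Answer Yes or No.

No

φ(71) = 71 − 1 = 70 = 2 · 5 · 7.
Test 8^(70/q) mod 71 for each prime factor q of 70:
8^35 ≡ 1 (mod 71)  [q = 2: ≡ 1 ✗]
8^14 ≡ 57 (mod 71)  [q = 5: ≢ 1 ✓]
8^10 ≡ 20 (mod 71)  [q = 7: ≢ 1 ✓]
8^35 ≡ 1 shows ord(8) | 35, strictly less than φ(71); not a primitive root.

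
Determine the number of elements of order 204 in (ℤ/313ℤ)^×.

0

φ(313) = 313 − 1 = 312 = 2^3 · 3 · 13.
(Z/313Z)^× is cyclic (|G| = 312); a cyclic group of order m has exactly φ(d) elements of each order d | m, and none otherwise.
Here 312 is not a multiple of 204, so there are no elements of order 204.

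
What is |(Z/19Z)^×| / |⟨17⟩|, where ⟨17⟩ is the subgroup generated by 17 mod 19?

The order of 17 must divide φ(19) = 19 − 1 = 18 = 2 · 3^2.
Divisors of 18: 1, 2, 3, 6, 9, 18.
Evaluate successive powers at the divisors of 18:
17^1 ≡ 17
17^2 ≡ 4
17^3 ≡ 11
17^6 ≡ 7
17^9 ≡ 1
Thus |⟨17⟩| = ord(17) = 9.
Index = |(Z/19Z)^×| / |⟨17⟩| = 18 / 9 = 2.

2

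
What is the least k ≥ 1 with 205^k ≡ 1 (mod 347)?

173

By Lagrange's theorem, ord_347(205) divides φ(347) = 347 − 1 = 346 = 2 · 173.
Divisors of 346: 1, 2, 173, 346.
Evaluate successive powers at the divisors of 346:
205^1 ≡ 205
205^2 ≡ 38
205^173 ≡ 1
Hence ord(205) = 173.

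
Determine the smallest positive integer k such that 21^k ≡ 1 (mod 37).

By Lagrange's theorem, ord_37(21) divides φ(37) = 37 − 1 = 36 = 2^2 · 3^2.
Divisors of 36: 1, 2, 3, 4, 6, 9, 12, 18, 36.
Evaluate successive powers at the divisors of 36:
21^1 ≡ 21 (mod 37)
21^2 ≡ 34 (mod 37)
21^3 ≡ 11 (mod 37)
21^4 ≡ 9 (mod 37)
21^6 ≡ 10 (mod 37)
21^9 ≡ 36 (mod 37)
21^12 ≡ 26 (mod 37)
21^18 ≡ 1 (mod 37) ✓
The smallest such exponent is 18, so the order of 21 is 18.

18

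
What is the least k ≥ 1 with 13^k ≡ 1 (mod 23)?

11

ord(13) | φ(23) = 23 − 1 = 22 = 2 · 11.
Divisors of 22: 1, 2, 11, 22.
Test each divisor d:
13^1 ≡ 13 (mod 23)
13^2 ≡ 8 (mod 23)
13^11 ≡ 1 (mod 23) ✓
Hence ord(13) = 11.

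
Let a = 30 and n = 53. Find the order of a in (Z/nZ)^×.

4

By Lagrange's theorem, ord_53(30) divides φ(53) = 53 − 1 = 52 = 2^2 · 13.
Divisors of 52: 1, 2, 4, 13, 26, 52.
Test each divisor d:
30^1 ≡ 30 (mod 53)
30^2 ≡ 52 (mod 53)
30^4 ≡ 1 (mod 53) ✓
Hence ord(30) = 4.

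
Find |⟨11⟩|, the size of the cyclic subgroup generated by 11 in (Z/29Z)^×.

Since 11 ∈ (Z/29Z)^×, its order divides φ(29) = 29 − 1 = 28 = 2^2 · 7.
Divisors of 28: 1, 2, 4, 7, 14, 28.
Evaluate successive powers at the divisors of 28:
11^1 ≡ 11
11^2 ≡ 5
11^4 ≡ 25
11^7 ≡ 12
11^14 ≡ 28
11^28 ≡ 1
Therefore the multiplicative order of 11 modulo 29 is 28.

28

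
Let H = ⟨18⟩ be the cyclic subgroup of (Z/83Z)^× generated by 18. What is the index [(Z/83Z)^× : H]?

1

ord(18) | φ(83) = 83 − 1 = 82 = 2 · 41.
Divisors of 82: 1, 2, 41, 82.
Evaluate successive powers at the divisors of 82:
18^1 ≡ 18
18^2 ≡ 75
18^41 ≡ 82
18^82 ≡ 1
So ord_83(18) = 82, hence |⟨18⟩| = 82.
Index = |(Z/83Z)^×| / |⟨18⟩| = 82 / 82 = 1.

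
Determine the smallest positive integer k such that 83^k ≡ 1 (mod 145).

The order of 83 must divide φ(145) = φ(5·29) = (5−1)·(29−1) = 4·28 = 112 = 2^4 · 7.
Divisors of 112: 1, 2, 4, 7, 8, 14, 16, 28, 56, 112.
Test each divisor d:
83^1 ≡ 83 (mod 145)
83^2 ≡ 74 (mod 145)
83^4 ≡ 111 (mod 145)
83^7 ≡ 117 (mod 145)
83^8 ≡ 141 (mod 145)
83^14 ≡ 59 (mod 145)
83^16 ≡ 16 (mod 145)
83^28 ≡ 1 (mod 145) ✓
The smallest such exponent is 28, so the order of 83 is 28.

28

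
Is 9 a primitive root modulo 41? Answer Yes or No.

φ(41) = 41 − 1 = 40 = 2^3 · 5.
An element g generates (Z/41Z)^× iff g^(40/q) ≢ 1 (mod 41) for each prime q ∈ {2, 5}.
9^20 ≡ 1 (mod 41)  [q = 2: ≡ 1 ✗]
9^8 ≡ 1 (mod 41)  [q = 5: ≡ 1 ✗]
Since 9^20 ≡ 1, the order of 9 divides 20 < 40, so 9 is not a primitive root.

No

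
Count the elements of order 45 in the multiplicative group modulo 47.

φ(47) = 47 − 1 = 46 = 2 · 23.
(Z/47Z)^× is cyclic (|G| = 46); a cyclic group of order m has exactly φ(d) elements of each order d | m, and none otherwise.
Here 46 is not a multiple of 45, so there are no elements of order 45.

0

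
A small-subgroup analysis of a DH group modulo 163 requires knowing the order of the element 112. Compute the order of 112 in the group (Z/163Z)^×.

By Lagrange's theorem, ord_163(112) divides φ(163) = 163 − 1 = 162 = 2 · 3^4.
Divisors of 162: 1, 2, 3, 6, 9, 18, 27, 54, 81, 162.
Evaluate successive powers at the divisors of 162:
112^1 ≡ 112 (mod 163)
112^2 ≡ 156 (mod 163)
112^3 ≡ 31 (mod 163)
112^6 ≡ 146 (mod 163)
112^9 ≡ 125 (mod 163)
112^18 ≡ 140 (mod 163)
112^27 ≡ 59 (mod 163)
112^54 ≡ 58 (mod 163)
112^81 ≡ 162 (mod 163)
112^162 ≡ 1 (mod 163) ✓
The smallest such exponent is 162, so the order of 112 is 162.

162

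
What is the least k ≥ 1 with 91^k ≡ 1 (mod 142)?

By Lagrange's theorem, ord_142(91) divides φ(142) = φ(2)·φ(71) = 1·70 = 70 = 2 · 5 · 7.
Divisors of 70: 1, 2, 5, 7, 10, 14, 35, 70.
Test each divisor d:
91^1 ≡ 91 (mod 142)
91^2 ≡ 45 (mod 142)
91^5 ≡ 101 (mod 142)
91^7 ≡ 1 (mod 142) ✓
The smallest such exponent is 7, so the order of 91 is 7.

7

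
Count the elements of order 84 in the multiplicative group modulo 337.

24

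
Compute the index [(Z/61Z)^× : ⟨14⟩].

10

Since 14 ∈ (Z/61Z)^×, its order divides φ(61) = 61 − 1 = 60 = 2^2 · 3 · 5.
Divisors of 60: 1, 2, 3, 4, 5, 6, 10, 12, 15, 20, 30, 60.
Compute 14^d (mod 61) for the divisors d until we hit 1:
14^1 ≡ 14 (mod 61)
14^2 ≡ 13 (mod 61)
14^3 ≡ 60 (mod 61)
14^4 ≡ 47 (mod 61)
14^5 ≡ 48 (mod 61)
14^6 ≡ 1 (mod 61) ✓
Thus |⟨14⟩| = ord(14) = 6.
Index = |(Z/61Z)^×| / |⟨14⟩| = 60 / 6 = 10.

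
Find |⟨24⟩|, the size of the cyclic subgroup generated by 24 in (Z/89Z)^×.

ord(24) | φ(89) = 89 − 1 = 88 = 2^3 · 11.
Divisors of 88: 1, 2, 4, 8, 11, 22, 44, 88.
Check 24^d mod 89 for each divisor in increasing order:
24^1 ≡ 24 (mod 89)
24^2 ≡ 42 (mod 89)
24^4 ≡ 73 (mod 89)
24^8 ≡ 78 (mod 89)
24^11 ≡ 37 (mod 89)
24^22 ≡ 34 (mod 89)
24^44 ≡ 88 (mod 89)
24^88 ≡ 1 (mod 89) ✓
The smallest such exponent is 88, so the order of 24 is 88.

88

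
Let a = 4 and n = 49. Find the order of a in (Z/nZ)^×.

21

Since 4 ∈ (Z/49Z)^×, its order divides φ(49) = φ(7^2) = 7·(7−1) = 42 = 2 · 3 · 7.
Divisors of 42: 1, 2, 3, 6, 7, 14, 21, 42.
Test each divisor d:
4^1 ≡ 4 (mod 49)
4^2 ≡ 16 (mod 49)
4^3 ≡ 15 (mod 49)
4^6 ≡ 29 (mod 49)
4^7 ≡ 18 (mod 49)
4^14 ≡ 30 (mod 49)
4^21 ≡ 1 (mod 49) ✓
Hence ord(4) = 21.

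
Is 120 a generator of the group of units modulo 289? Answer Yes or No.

φ(289) = φ(17^2) = 17·(17−1) = 272 = 2^4 · 17.
Test 120^(272/q) mod 289 for each prime factor q of 272:
120^136 ≡ 1 (mod 289)  [q = 2: ≡ 1 ✗]
120^16 ≡ 171 (mod 289)  [q = 17: ≢ 1 ✓]
Since 120^136 ≡ 1, the order of 120 divides 136 < 272, so 120 is not a primitive root.

No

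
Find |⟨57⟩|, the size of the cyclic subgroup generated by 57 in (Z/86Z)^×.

By Lagrange's theorem, ord_86(57) divides φ(86) = φ(2)·φ(43) = 1·42 = 42 = 2 · 3 · 7.
Divisors of 42: 1, 2, 3, 6, 7, 14, 21, 42.
Test each divisor d:
57^1 ≡ 57
57^2 ≡ 67
57^3 ≡ 35
57^6 ≡ 21
57^7 ≡ 79
57^14 ≡ 49
57^21 ≡ 1
Hence ord(57) = 21.

21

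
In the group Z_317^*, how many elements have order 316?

φ(317) = 317 − 1 = 316 = 2^2 · 79.
In a cyclic group of order 316, there are φ(d) elements of order d for each divisor d of 316, and zero for non-divisors.
316 = 2^2 · 79 divides 316, and φ(316) = 156.

156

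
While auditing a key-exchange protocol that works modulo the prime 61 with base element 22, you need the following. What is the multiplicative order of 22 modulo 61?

15

Since 22 ∈ (Z/61Z)^×, its order divides φ(61) = 61 − 1 = 60 = 2^2 · 3 · 5.
Divisors of 60: 1, 2, 3, 4, 5, 6, 10, 12, 15, 20, 30, 60.
Evaluate successive powers at the divisors of 60:
22^1 ≡ 22 (mod 61)
22^2 ≡ 57 (mod 61)
22^3 ≡ 34 (mod 61)
22^4 ≡ 16 (mod 61)
22^5 ≡ 47 (mod 61)
22^6 ≡ 58 (mod 61)
22^10 ≡ 13 (mod 61)
22^12 ≡ 9 (mod 61)
22^15 ≡ 1 (mod 61) ✓
Therefore the multiplicative order of 22 modulo 61 is 15.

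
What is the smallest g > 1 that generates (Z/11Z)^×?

2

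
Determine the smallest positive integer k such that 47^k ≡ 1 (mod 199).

99

By Lagrange's theorem, ord_199(47) divides φ(199) = 199 − 1 = 198 = 2 · 3^2 · 11.
Divisors of 198: 1, 2, 3, 6, 9, 11, 18, 22, 33, 66, 99, 198.
Test each divisor d:
47^1 ≡ 47
47^2 ≡ 20
47^3 ≡ 144
47^6 ≡ 40
47^9 ≡ 188
47^11 ≡ 178
47^18 ≡ 121
47^22 ≡ 43
47^33 ≡ 92
47^66 ≡ 106
47^99 ≡ 1
So ord_199(47) = 99.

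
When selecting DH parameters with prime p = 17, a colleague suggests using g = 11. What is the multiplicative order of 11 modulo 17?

ord(11) | φ(17) = 17 − 1 = 16 = 2^4.
Divisors of 16: 1, 2, 4, 8, 16.
Compute 11^d (mod 17) for the divisors d until we hit 1:
11^1 ≡ 11
11^2 ≡ 2
11^4 ≡ 4
11^8 ≡ 16
11^16 ≡ 1
Therefore the multiplicative order of 11 modulo 17 is 16.

16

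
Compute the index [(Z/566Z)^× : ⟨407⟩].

1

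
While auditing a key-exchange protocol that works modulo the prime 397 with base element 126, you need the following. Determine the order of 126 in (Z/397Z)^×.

11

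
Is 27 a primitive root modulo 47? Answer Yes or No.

No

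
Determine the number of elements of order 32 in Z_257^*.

16

φ(257) = 257 − 1 = 256 = 2^8.
(Z/257Z)^× is cyclic (|G| = 256); a cyclic group of order m has exactly φ(d) elements of each order d | m, and none otherwise.
32 = 2^5 divides 256, and φ(32) = 16.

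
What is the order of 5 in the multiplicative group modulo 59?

ord(5) | φ(59) = 59 − 1 = 58 = 2 · 29.
Divisors of 58: 1, 2, 29, 58.
Check 5^d mod 59 for each divisor in increasing order:
5^1 ≡ 5 (mod 59)
5^2 ≡ 25 (mod 59)
5^29 ≡ 1 (mod 59) ✓
So ord_59(5) = 29.

29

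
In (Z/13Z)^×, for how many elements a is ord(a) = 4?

2

φ(13) = 13 − 1 = 12 = 2^2 · 3.
Since (Z/13Z)^× is cyclic of order 12, the number of elements of order d is φ(d) when d | 12 and 0 otherwise.
4 = 2^2 divides 12, and φ(4) = 2.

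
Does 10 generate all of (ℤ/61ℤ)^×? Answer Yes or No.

Yes

φ(61) = 61 − 1 = 60 = 2^2 · 3 · 5.
Test 10^(60/q) mod 61 for each prime factor q of 60:
10^30 ≡ 60 (mod 61)  [q = 2: ≢ 1 ✓]
10^20 ≡ 13 (mod 61)  [q = 3: ≢ 1 ✓]
10^12 ≡ 58 (mod 61)  [q = 5: ≢ 1 ✓]
All checks pass, so 10 has order 60 and is a primitive root modulo 61.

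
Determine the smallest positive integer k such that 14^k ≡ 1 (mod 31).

15

By Lagrange's theorem, ord_31(14) divides φ(31) = 31 − 1 = 30 = 2 · 3 · 5.
Divisors of 30: 1, 2, 3, 5, 6, 10, 15, 30.
Evaluate successive powers at the divisors of 30:
14^1 ≡ 14 (mod 31)
14^2 ≡ 10 (mod 31)
14^3 ≡ 16 (mod 31)
14^5 ≡ 5 (mod 31)
14^6 ≡ 8 (mod 31)
14^10 ≡ 25 (mod 31)
14^15 ≡ 1 (mod 31) ✓
Therefore the multiplicative order of 14 modulo 31 is 15.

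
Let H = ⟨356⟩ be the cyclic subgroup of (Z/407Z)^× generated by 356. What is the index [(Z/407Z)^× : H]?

6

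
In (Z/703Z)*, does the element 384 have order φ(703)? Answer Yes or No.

No

703 = 19 · 37 is a product of two distinct odd primes, so (Z/703Z)^× ≅ (Z/19Z)^× × (Z/37Z)^× is not cyclic.
No primitive root modulo 703 exists; in particular 384 is not one.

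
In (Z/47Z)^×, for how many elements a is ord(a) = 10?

0

φ(47) = 47 − 1 = 46 = 2 · 23.
In a cyclic group of order 46, there are φ(d) elements of order d for each divisor d of 46, and zero for non-divisors.
Here 46 is not a multiple of 10, so there are no elements of order 10.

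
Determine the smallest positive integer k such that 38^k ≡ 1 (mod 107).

By Lagrange's theorem, ord_107(38) divides φ(107) = 107 − 1 = 106 = 2 · 53.
Divisors of 106: 1, 2, 53, 106.
Test each divisor d:
38^1 ≡ 38 (mod 107)
38^2 ≡ 53 (mod 107)
38^53 ≡ 106 (mod 107)
38^106 ≡ 1 (mod 107) ✓
So ord_107(38) = 106.

106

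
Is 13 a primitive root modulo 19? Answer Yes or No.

φ(19) = 19 − 1 = 18 = 2 · 3^2.
An element g generates (Z/19Z)^× iff g^(18/q) ≢ 1 (mod 19) for each prime q ∈ {2, 3}.
13^9 ≡ 18 (mod 19)  [q = 2: ≢ 1 ✓]
13^6 ≡ 11 (mod 19)  [q = 3: ≢ 1 ✓]
None equal 1, so ord_19(13) = 18: 13 is a primitive root.

Yes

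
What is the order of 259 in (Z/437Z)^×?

66

Since 259 ∈ (Z/437Z)^×, its order divides φ(437) = φ(19·23) = (19−1)·(23−1) = 18·22 = 396 = 2^2 · 3^2 · 11.
Divisors of 396: 1, 2, 3, 4, 6, 9, 11, 12, 18, 22, 33, 36, 44, 66, 99, 132, 198, 396.
Test each divisor d:
259^1 ≡ 259 (mod 437)
259^2 ≡ 220 (mod 437)
259^3 ≡ 170 (mod 437)
259^4 ≡ 330 (mod 437)
259^6 ≡ 58 (mod 437)
259^9 ≡ 246 (mod 437)
259^11 ≡ 369 (mod 437)
259^12 ≡ 305 (mod 437)
259^18 ≡ 210 (mod 437)
259^22 ≡ 254 (mod 437)
259^33 ≡ 208 (mod 437)
259^36 ≡ 400 (mod 437)
259^44 ≡ 277 (mod 437)
259^66 ≡ 1 (mod 437) ✓
Therefore the multiplicative order of 259 modulo 437 is 66.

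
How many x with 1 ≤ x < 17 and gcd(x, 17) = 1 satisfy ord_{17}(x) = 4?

2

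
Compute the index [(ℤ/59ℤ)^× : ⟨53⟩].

ord(53) | φ(59) = 59 − 1 = 58 = 2 · 29.
Divisors of 58: 1, 2, 29, 58.
Evaluate successive powers at the divisors of 58:
53^1 ≡ 53 (mod 59)
53^2 ≡ 36 (mod 59)
53^29 ≡ 1 (mod 59) ✓
The order of 53 is 29, so the subgroup it generates has 29 elements.
[(Z/59Z)^× : ⟨53⟩] = 58/29 = 2.

2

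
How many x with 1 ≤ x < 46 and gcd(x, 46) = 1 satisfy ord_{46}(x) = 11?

10

φ(46) = φ(2)·φ(23) = 1·22 = 22 = 2 · 11.
Since (Z/46Z)^× is cyclic of order 22, the number of elements of order d is φ(d) when d | 22 and 0 otherwise.
11 | 22, and φ(11) = 11 − 1 = 10.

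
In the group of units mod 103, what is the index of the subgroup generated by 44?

Since 44 ∈ (Z/103Z)^×, its order divides φ(103) = 103 − 1 = 102 = 2 · 3 · 17.
Divisors of 102: 1, 2, 3, 6, 17, 34, 51, 102.
Evaluate successive powers at the divisors of 102:
44^1 ≡ 44
44^2 ≡ 82
44^3 ≡ 3
44^6 ≡ 9
44^17 ≡ 47
44^34 ≡ 46
44^51 ≡ 102
44^102 ≡ 1
The order of 44 is 102, so the subgroup it generates has 102 elements.
The index is φ(103) / ord(44) = 102 / 102 = 1.

1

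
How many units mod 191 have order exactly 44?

φ(191) = 191 − 1 = 190 = 2 · 5 · 19.
(Z/191Z)^× is cyclic (|G| = 190); a cyclic group of order m has exactly φ(d) elements of each order d | m, and none otherwise.
Since 44 ∤ 190, the count is 0.

0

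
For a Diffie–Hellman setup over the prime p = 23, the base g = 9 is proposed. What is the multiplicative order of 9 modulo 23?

11

Since 9 ∈ (Z/23Z)^×, its order divides φ(23) = 23 − 1 = 22 = 2 · 11.
Divisors of 22: 1, 2, 11, 22.
Check 9^d mod 23 for each divisor in increasing order:
9^1 ≡ 9
9^2 ≡ 12
9^11 ≡ 1
Therefore the multiplicative order of 9 modulo 23 is 11.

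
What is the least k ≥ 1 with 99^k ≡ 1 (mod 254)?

9

The order of 99 must divide φ(254) = φ(2)·φ(127) = 1·126 = 126 = 2 · 3^2 · 7.
Divisors of 126: 1, 2, 3, 6, 7, 9, 14, 18, 21, 42, 63, 126.
Test each divisor d:
99^1 ≡ 99 (mod 254)
99^2 ≡ 149 (mod 254)
99^3 ≡ 19 (mod 254)
99^6 ≡ 107 (mod 254)
99^7 ≡ 179 (mod 254)
99^9 ≡ 1 (mod 254) ✓
Therefore the multiplicative order of 99 modulo 254 is 9.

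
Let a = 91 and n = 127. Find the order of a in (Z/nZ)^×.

126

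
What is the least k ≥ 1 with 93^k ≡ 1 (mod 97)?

24

ord(93) | φ(97) = 97 − 1 = 96 = 2^5 · 3.
Divisors of 96: 1, 2, 3, 4, 6, 8, 12, 16, 24, 32, 48, 96.
Compute 93^d (mod 97) for the divisors d until we hit 1:
93^1 ≡ 93 (mod 97)
93^2 ≡ 16 (mod 97)
93^3 ≡ 33 (mod 97)
93^4 ≡ 62 (mod 97)
93^6 ≡ 22 (mod 97)
93^8 ≡ 61 (mod 97)
93^12 ≡ 96 (mod 97)
93^16 ≡ 35 (mod 97)
93^24 ≡ 1 (mod 97) ✓
The smallest such exponent is 24, so the order of 93 is 24.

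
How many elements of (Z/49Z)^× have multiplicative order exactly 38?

φ(49) = φ(7^2) = 7·(7−1) = 42 = 2 · 3 · 7.
Since (Z/49Z)^× is cyclic of order 42, the number of elements of order d is φ(d) when d | 42 and 0 otherwise.
Since 38 ∤ 42, the count is 0.

0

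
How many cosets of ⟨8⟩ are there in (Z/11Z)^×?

1

By Lagrange's theorem, ord_11(8) divides φ(11) = 11 − 1 = 10 = 2 · 5.
Divisors of 10: 1, 2, 5, 10.
Evaluate successive powers at the divisors of 10:
8^1 ≡ 8 (mod 11)
8^2 ≡ 9 (mod 11)
8^5 ≡ 10 (mod 11)
8^10 ≡ 1 (mod 11) ✓
Thus |⟨8⟩| = ord(8) = 10.
Index = |(Z/11Z)^×| / |⟨8⟩| = 10 / 10 = 1.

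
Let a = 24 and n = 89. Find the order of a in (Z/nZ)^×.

The order of 24 must divide φ(89) = 89 − 1 = 88 = 2^3 · 11.
Divisors of 88: 1, 2, 4, 8, 11, 22, 44, 88.
Compute 24^d (mod 89) for the divisors d until we hit 1:
24^1 ≡ 24 (mod 89)
24^2 ≡ 42 (mod 89)
24^4 ≡ 73 (mod 89)
24^8 ≡ 78 (mod 89)
24^11 ≡ 37 (mod 89)
24^22 ≡ 34 (mod 89)
24^44 ≡ 88 (mod 89)
24^88 ≡ 1 (mod 89) ✓
The smallest such exponent is 88, so the order of 24 is 88.

88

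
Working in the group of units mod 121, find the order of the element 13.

110

The order of 13 must divide φ(121) = φ(11^2) = 11·(11−1) = 110 = 2 · 5 · 11.
Divisors of 110: 1, 2, 5, 10, 11, 22, 55, 110.
Check 13^d mod 121 for each divisor in increasing order:
13^1 ≡ 13 (mod 121)
13^2 ≡ 48 (mod 121)
13^5 ≡ 65 (mod 121)
13^10 ≡ 111 (mod 121)
13^11 ≡ 112 (mod 121)
13^22 ≡ 81 (mod 121)
13^55 ≡ 120 (mod 121)
13^110 ≡ 1 (mod 121) ✓
The smallest such exponent is 110, so the order of 13 is 110.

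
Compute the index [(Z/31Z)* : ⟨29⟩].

3

By Lagrange's theorem, ord_31(29) divides φ(31) = 31 − 1 = 30 = 2 · 3 · 5.
Divisors of 30: 1, 2, 3, 5, 6, 10, 15, 30.
Test each divisor d:
29^1 ≡ 29
29^2 ≡ 4
29^3 ≡ 23
29^5 ≡ 30
29^6 ≡ 2
29^10 ≡ 1
The order of 29 is 10, so the subgroup it generates has 10 elements.
[(Z/31Z)^× : ⟨29⟩] = 30/10 = 3.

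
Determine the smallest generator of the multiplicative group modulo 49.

φ(49) = φ(7^2) = 7·(7−1) = 42 = 2 · 3 · 7.
Test candidates g = 2, 3, … against the prime factors q ∈ {2, 3, 7} of φ(49): g is a generator iff g^(42/q) ≢ 1 for every such q.
g = 2: 2^21 ≡ 1 — hits 1, so not a primitive root.
g = 3: 3^21 ≡ 48; 3^14 ≡ 30; 3^6 ≡ 43 — none is 1, so 3 is a primitive root.
So 3 is the smallest generator of (Z/49Z)^×.

3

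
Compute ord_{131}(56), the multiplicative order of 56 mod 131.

The order of 56 must divide φ(131) = 131 − 1 = 130 = 2 · 5 · 13.
Divisors of 130: 1, 2, 5, 10, 13, 26, 65, 130.
Compute 56^d (mod 131) for the divisors d until we hit 1:
56^1 ≡ 56 (mod 131)
56^2 ≡ 123 (mod 131)
56^5 ≡ 47 (mod 131)
56^10 ≡ 113 (mod 131)
56^13 ≡ 73 (mod 131)
56^26 ≡ 89 (mod 131)
56^65 ≡ 130 (mod 131)
56^130 ≡ 1 (mod 131) ✓
Therefore the multiplicative order of 56 modulo 131 is 130.

130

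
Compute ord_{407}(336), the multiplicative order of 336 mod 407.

90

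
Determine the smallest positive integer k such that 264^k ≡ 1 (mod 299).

By Lagrange's theorem, ord_299(264) divides φ(299) = φ(13·23) = (13−1)·(23−1) = 12·22 = 264 = 2^3 · 3 · 11.
Divisors of 264: 1, 2, 3, 4, 6, 8, 11, 12, 22, 24, 33, 44, 66, 88, 132, 264.
Check 264^d mod 299 for each divisor in increasing order:
264^1 ≡ 264 (mod 299)
264^2 ≡ 29 (mod 299)
264^3 ≡ 181 (mod 299)
264^4 ≡ 243 (mod 299)
264^6 ≡ 170 (mod 299)
264^8 ≡ 146 (mod 299)
264^11 ≡ 114 (mod 299)
264^12 ≡ 196 (mod 299)
264^22 ≡ 139 (mod 299)
264^24 ≡ 144 (mod 299)
264^33 ≡ 298 (mod 299)
264^44 ≡ 185 (mod 299)
264^66 ≡ 1 (mod 299) ✓
The smallest such exponent is 66, so the order of 264 is 66.

66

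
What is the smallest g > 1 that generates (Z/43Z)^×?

φ(43) = 43 − 1 = 42 = 2 · 3 · 7.
Test candidates g = 2, 3, … against the prime factors q ∈ {2, 3, 7} of φ(43): g is a generator iff g^(42/q) ≢ 1 for every such q.
g = 2: 2^21 ≡ 42; 2^14 ≡ 1 — hits 1, so not a primitive root.
g = 3: 3^21 ≡ 42; 3^14 ≡ 36; 3^6 ≡ 41 — none is 1, so 3 is a primitive root.
The smallest primitive root modulo 43 is 3.

3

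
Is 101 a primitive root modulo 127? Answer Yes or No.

Yes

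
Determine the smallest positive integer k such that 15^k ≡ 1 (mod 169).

156

The order of 15 must divide φ(169) = φ(13^2) = 13·(13−1) = 156 = 2^2 · 3 · 13.
Divisors of 156: 1, 2, 3, 4, 6, 12, 13, 26, 39, 52, 78, 156.
Test each divisor d:
15^1 ≡ 15
15^2 ≡ 56
15^3 ≡ 164
15^4 ≡ 94
15^6 ≡ 25
15^12 ≡ 118
15^13 ≡ 80
15^26 ≡ 147
15^39 ≡ 99
15^52 ≡ 146
15^78 ≡ 168
15^156 ≡ 1
So ord_169(15) = 156.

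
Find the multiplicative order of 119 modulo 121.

The order of 119 must divide φ(121) = φ(11^2) = 11·(11−1) = 110 = 2 · 5 · 11.
Divisors of 110: 1, 2, 5, 10, 11, 22, 55, 110.
Test each divisor d:
119^1 ≡ 119
119^2 ≡ 4
119^5 ≡ 89
119^10 ≡ 56
119^11 ≡ 9
119^22 ≡ 81
119^55 ≡ 1
The smallest such exponent is 55, so the order of 119 is 55.

55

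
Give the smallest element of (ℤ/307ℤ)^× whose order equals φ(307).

φ(307) = 307 − 1 = 306 = 2 · 3^2 · 17.
g is a primitive root iff g^(306/q) ≢ 1 (mod 307) for each prime q ∈ {2, 3, 17}.
g = 2: 2^153 ≡ 306; 2^102 ≡ 1 — hits 1, so not a primitive root.
g = 3: 3^153 ≡ 306; 3^102 ≡ 1 — hits 1, so not a primitive root.
g = 4: 4^153 ≡ 1 — hits 1, so not a primitive root.
g = 5: 5^153 ≡ 306; 5^102 ≡ 289; 5^18 ≡ 81 — none is 1, so 5 is a primitive root.
So 5 is the smallest generator of (Z/307Z)^×.

5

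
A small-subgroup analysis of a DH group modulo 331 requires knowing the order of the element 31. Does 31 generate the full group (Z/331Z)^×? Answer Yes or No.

φ(331) = 331 − 1 = 330 = 2 · 3 · 5 · 11.
It suffices to check that the order of 31 is not a proper divisor of 330: compute 31^(330/q) for q ∈ {2, 3, 5, 11}.
31^165 ≡ 1 (mod 331)  [q = 2: ≡ 1 ✗]
31^110 ≡ 299 (mod 331)  [q = 3: ≢ 1 ✓]
31^66 ≡ 1 (mod 331)  [q = 5: ≡ 1 ✗]
31^30 ≡ 1 (mod 331)  [q = 11: ≡ 1 ✗]
Since 31^165 ≡ 1, the order of 31 divides 165 < 330, so 31 is not a primitive root.

No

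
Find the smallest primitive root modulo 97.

φ(97) = 97 − 1 = 96 = 2^5 · 3.
Test candidates g = 2, 3, … against the prime factors q ∈ {2, 3} of φ(97): g is a generator iff g^(96/q) ≢ 1 for every such q.
g = 2: 2^48 ≡ 1 — hits 1, so not a primitive root.
g = 3: 3^48 ≡ 1 — hits 1, so not a primitive root.
g = 4: 4^48 ≡ 1 — hits 1, so not a primitive root.
g = 5: 5^48 ≡ 96; 5^32 ≡ 35 — none is 1, so 5 is a primitive root.
So 5 is the smallest generator of (Z/97Z)^×.

5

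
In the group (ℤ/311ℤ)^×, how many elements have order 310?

120

φ(311) = 311 − 1 = 310 = 2 · 5 · 31.
(Z/311Z)^× is cyclic (|G| = 310); a cyclic group of order m has exactly φ(d) elements of each order d | m, and none otherwise.
310 = 2 · 5 · 31 divides 310, and φ(310) = 120.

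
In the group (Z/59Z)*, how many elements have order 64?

0

φ(59) = 59 − 1 = 58 = 2 · 29.
Since (Z/59Z)^× is cyclic of order 58, the number of elements of order d is φ(d) when d | 58 and 0 otherwise.
Here 58 is not a multiple of 64, so there are no elements of order 64.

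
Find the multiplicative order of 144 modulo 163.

ord(144) | φ(163) = 163 − 1 = 162 = 2 · 3^4.
Divisors of 162: 1, 2, 3, 6, 9, 18, 27, 54, 81, 162.
Compute 144^d (mod 163) for the divisors d until we hit 1:
144^1 ≡ 144 (mod 163)
144^2 ≡ 35 (mod 163)
144^3 ≡ 150 (mod 163)
144^6 ≡ 6 (mod 163)
144^9 ≡ 85 (mod 163)
144^18 ≡ 53 (mod 163)
144^27 ≡ 104 (mod 163)
144^54 ≡ 58 (mod 163)
144^81 ≡ 1 (mod 163) ✓
So ord_163(144) = 81.

81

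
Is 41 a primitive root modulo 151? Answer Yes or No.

No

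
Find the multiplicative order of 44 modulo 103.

102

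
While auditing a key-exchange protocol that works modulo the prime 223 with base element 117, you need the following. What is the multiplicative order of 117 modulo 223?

ord(117) | φ(223) = 223 − 1 = 222 = 2 · 3 · 37.
Divisors of 222: 1, 2, 3, 6, 37, 74, 111, 222.
Compute 117^d (mod 223) for the divisors d until we hit 1:
117^1 ≡ 117
117^2 ≡ 86
117^3 ≡ 27
117^6 ≡ 60
117^37 ≡ 40
117^74 ≡ 39
117^111 ≡ 222
117^222 ≡ 1
Therefore the multiplicative order of 117 modulo 223 is 222.

222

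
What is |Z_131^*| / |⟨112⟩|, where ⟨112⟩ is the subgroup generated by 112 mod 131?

10

Since 112 ∈ (Z/131Z)^×, its order divides φ(131) = 131 − 1 = 130 = 2 · 5 · 13.
Divisors of 130: 1, 2, 5, 10, 13, 26, 65, 130.
Test each divisor d:
112^1 ≡ 112 (mod 131)
112^2 ≡ 99 (mod 131)
112^5 ≡ 63 (mod 131)
112^10 ≡ 39 (mod 131)
112^13 ≡ 1 (mod 131) ✓
The order of 112 is 13, so the subgroup it generates has 13 elements.
Index = |(Z/131Z)^×| / |⟨112⟩| = 130 / 13 = 10.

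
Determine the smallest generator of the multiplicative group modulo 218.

φ(218) = φ(2)·φ(109) = 1·108 = 108 = 2^2 · 3^3.
Test candidates g = 2, 3, … against the prime factors q ∈ {2, 3} of φ(218): g is a generator iff g^(108/q) ≢ 1 for every such q.
g = 2: gcd(2, 218) = 2 > 1, not a unit — skip.
g = 3: 3^54 ≡ 1 — hits 1, so not a primitive root.
g = 4: gcd(4, 218) = 2 > 1, not a unit — skip.
g = 5: 5^54 ≡ 1 — hits 1, so not a primitive root.
g = 6: gcd(6, 218) = 2 > 1, not a unit — skip.
g = 7: 7^54 ≡ 1 — hits 1, so not a primitive root.
g = 8: gcd(8, 218) = 2 > 1, not a unit — skip.
g = 9: 9^54 ≡ 1 — hits 1, so not a primitive root.
g = 10: gcd(10, 218) = 2 > 1, not a unit — skip.
g = 11: 11^54 ≡ 217; 11^36 ≡ 45 — none is 1, so 11 is a primitive root.
Hence the least primitive root of 218 is 11.

11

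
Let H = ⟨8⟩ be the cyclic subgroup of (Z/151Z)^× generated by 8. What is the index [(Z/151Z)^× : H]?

30

Since 8 ∈ (Z/151Z)^×, its order divides φ(151) = 151 − 1 = 150 = 2 · 3 · 5^2.
Divisors of 150: 1, 2, 3, 5, 6, 10, 15, 25, 30, 50, 75, 150.
Check 8^d mod 151 for each divisor in increasing order:
8^1 ≡ 8 (mod 151)
8^2 ≡ 64 (mod 151)
8^3 ≡ 59 (mod 151)
8^5 ≡ 1 (mod 151) ✓
Thus |⟨8⟩| = ord(8) = 5.
[(Z/151Z)^× : ⟨8⟩] = 150/5 = 30.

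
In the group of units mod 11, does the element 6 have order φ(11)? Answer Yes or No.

φ(11) = 11 − 1 = 10 = 2 · 5.
6 is a primitive root mod 11 iff 6^(φ(11)/q) ≢ 1 for every prime q | φ(11), i.e. q ∈ {2, 5}.
6^5 ≡ 10 (mod 11)  [q = 2: ≢ 1 ✓]
6^2 ≡ 3 (mod 11)  [q = 5: ≢ 1 ✓]
Every test exponent gives a nontrivial residue, hence 6 generates the full group.

Yes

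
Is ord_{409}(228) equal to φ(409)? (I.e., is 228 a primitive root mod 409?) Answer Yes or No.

φ(409) = 409 − 1 = 408 = 2^3 · 3 · 17.
An element g generates (Z/409Z)^× iff g^(408/q) ≢ 1 (mod 409) for each prime q ∈ {2, 3, 17}.
228^204 ≡ 408 (mod 409)  [q = 2: ≢ 1 ✓]
228^136 ≡ 355 (mod 409)  [q = 3: ≢ 1 ✓]
228^24 ≡ 180 (mod 409)  [q = 17: ≢ 1 ✓]
None equal 1, so ord_409(228) = 408: 228 is a primitive root.

Yes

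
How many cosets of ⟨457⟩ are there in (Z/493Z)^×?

Since 457 ∈ (Z/493Z)^×, its order divides φ(493) = φ(17·29) = (17−1)·(29−1) = 16·28 = 448 = 2^6 · 7.
Divisors of 448: 1, 2, 4, 7, 8, 14, 16, 28, 32, 56, 64, 112, 224, 448.
Evaluate successive powers at the divisors of 448:
457^1 ≡ 457 (mod 493)
457^2 ≡ 310 (mod 493)
457^4 ≡ 458 (mod 493)
457^7 ≡ 144 (mod 493)
457^8 ≡ 239 (mod 493)
457^14 ≡ 30 (mod 493)
457^16 ≡ 426 (mod 493)
457^28 ≡ 407 (mod 493)
457^32 ≡ 52 (mod 493)
457^56 ≡ 1 (mod 493) ✓
So ord_493(457) = 56, hence |⟨457⟩| = 56.
Index = |(Z/493Z)^×| / |⟨457⟩| = 448 / 56 = 8.

8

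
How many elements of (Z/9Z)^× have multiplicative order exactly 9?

φ(9) = φ(3^2) = 3·(3−1) = 6 = 2 · 3.
In a cyclic group of order 6, there are φ(d) elements of order d for each divisor d of 6, and zero for non-divisors.
9 does not divide 6, so no element of (Z/9Z)^× has order 9.

0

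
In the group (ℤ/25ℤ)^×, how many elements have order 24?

0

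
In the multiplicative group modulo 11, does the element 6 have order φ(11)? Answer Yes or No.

Yes

φ(11) = 11 − 1 = 10 = 2 · 5.
6 is a primitive root mod 11 iff 6^(φ(11)/q) ≢ 1 for every prime q | φ(11), i.e. q ∈ {2, 5}.
6^5 ≡ 10 (mod 11)  [q = 2: ≢ 1 ✓]
6^2 ≡ 3 (mod 11)  [q = 5: ≢ 1 ✓]
None equal 1, so ord_11(6) = 10: 6 is a primitive root.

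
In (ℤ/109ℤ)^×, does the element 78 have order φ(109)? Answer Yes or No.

No

φ(109) = 109 − 1 = 108 = 2^2 · 3^3.
Test 78^(108/q) mod 109 for each prime factor q of 108:
78^54 ≡ 1 (mod 109)  [q = 2: ≡ 1 ✗]
78^36 ≡ 45 (mod 109)  [q = 3: ≢ 1 ✓]
The check at q = 2 fails, so 78 generates a proper subgroup.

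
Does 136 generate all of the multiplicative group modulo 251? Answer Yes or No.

φ(251) = 251 − 1 = 250 = 2 · 5^3.
Test 136^(250/q) mod 251 for each prime factor q of 250:
136^125 ≡ 250 (mod 251)  [q = 2: ≢ 1 ✓]
136^50 ≡ 149 (mod 251)  [q = 5: ≢ 1 ✓]
Every test exponent gives a nontrivial residue, hence 136 generates the full group.

Yes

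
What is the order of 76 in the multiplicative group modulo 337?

The order of 76 must divide φ(337) = 337 − 1 = 336 = 2^4 · 3 · 7.
Divisors of 336: 1, 2, 3, 4, 6, 7, 8, 12, 14, 16, 21, 24, 28, 42, 48, 56, 84, 112, 168, 336.
Evaluate successive powers at the divisors of 336:
76^1 ≡ 76 (mod 337)
76^2 ≡ 47 (mod 337)
76^3 ≡ 202 (mod 337)
76^4 ≡ 187 (mod 337)
76^6 ≡ 27 (mod 337)
76^7 ≡ 30 (mod 337)
76^8 ≡ 258 (mod 337)
76^12 ≡ 55 (mod 337)
76^14 ≡ 226 (mod 337)
76^16 ≡ 175 (mod 337)
76^21 ≡ 40 (mod 337)
76^24 ≡ 329 (mod 337)
76^28 ≡ 189 (mod 337)
76^42 ≡ 252 (mod 337)
76^48 ≡ 64 (mod 337)
76^56 ≡ 336 (mod 337)
76^84 ≡ 148 (mod 337)
76^112 ≡ 1 (mod 337) ✓
Hence ord(76) = 112.

112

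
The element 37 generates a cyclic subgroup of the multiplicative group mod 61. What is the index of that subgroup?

3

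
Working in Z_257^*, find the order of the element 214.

256

ord(214) | φ(257) = 257 − 1 = 256 = 2^8.
Divisors of 256: 1, 2, 4, 8, 16, 32, 64, 128, 256.
Check 214^d mod 257 for each divisor in increasing order:
214^1 ≡ 214 (mod 257)
214^2 ≡ 50 (mod 257)
214^4 ≡ 187 (mod 257)
214^8 ≡ 17 (mod 257)
214^16 ≡ 32 (mod 257)
214^32 ≡ 253 (mod 257)
214^64 ≡ 16 (mod 257)
214^128 ≡ 256 (mod 257)
214^256 ≡ 1 (mod 257) ✓
Therefore the multiplicative order of 214 modulo 257 is 256.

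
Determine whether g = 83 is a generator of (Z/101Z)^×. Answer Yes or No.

φ(101) = 101 − 1 = 100 = 2^2 · 5^2.
83 is a primitive root mod 101 iff 83^(φ(101)/q) ≢ 1 for every prime q | φ(101), i.e. q ∈ {2, 5}.
83^50 ≡ 100 (mod 101)  [q = 2: ≢ 1 ✓]
83^20 ≡ 84 (mod 101)  [q = 5: ≢ 1 ✓]
None equal 1, so ord_101(83) = 100: 83 is a primitive root.

Yes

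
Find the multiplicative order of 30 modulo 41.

40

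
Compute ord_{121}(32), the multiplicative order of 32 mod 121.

22

Since 32 ∈ (Z/121Z)^×, its order divides φ(121) = φ(11^2) = 11·(11−1) = 110 = 2 · 5 · 11.
Divisors of 110: 1, 2, 5, 10, 11, 22, 55, 110.
Check 32^d mod 121 for each divisor in increasing order:
32^1 ≡ 32 (mod 121)
32^2 ≡ 56 (mod 121)
32^5 ≡ 43 (mod 121)
32^10 ≡ 34 (mod 121)
32^11 ≡ 120 (mod 121)
32^22 ≡ 1 (mod 121) ✓
The smallest such exponent is 22, so the order of 32 is 22.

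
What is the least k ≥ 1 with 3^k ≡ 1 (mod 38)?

ord(3) | φ(38) = φ(2)·φ(19) = 1·18 = 18 = 2 · 3^2.
Divisors of 18: 1, 2, 3, 6, 9, 18.
Evaluate successive powers at the divisors of 18:
3^1 ≡ 3
3^2 ≡ 9
3^3 ≡ 27
3^6 ≡ 7
3^9 ≡ 37
3^18 ≡ 1
So ord_38(3) = 18.

18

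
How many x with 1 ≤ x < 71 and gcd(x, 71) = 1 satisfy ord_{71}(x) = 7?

6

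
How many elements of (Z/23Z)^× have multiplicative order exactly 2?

1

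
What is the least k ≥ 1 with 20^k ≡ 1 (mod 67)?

66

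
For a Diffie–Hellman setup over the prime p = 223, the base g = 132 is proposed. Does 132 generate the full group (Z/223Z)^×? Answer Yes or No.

No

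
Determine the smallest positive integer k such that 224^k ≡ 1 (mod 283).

The order of 224 must divide φ(283) = 283 − 1 = 282 = 2 · 3 · 47.
Divisors of 282: 1, 2, 3, 6, 47, 94, 141, 282.
Check 224^d mod 283 for each divisor in increasing order:
224^1 ≡ 224 (mod 283)
224^2 ≡ 85 (mod 283)
224^3 ≡ 79 (mod 283)
224^6 ≡ 15 (mod 283)
224^47 ≡ 45 (mod 283)
224^94 ≡ 44 (mod 283)
224^141 ≡ 282 (mod 283)
224^282 ≡ 1 (mod 283) ✓
So ord_283(224) = 282.

282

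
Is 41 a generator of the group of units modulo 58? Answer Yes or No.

No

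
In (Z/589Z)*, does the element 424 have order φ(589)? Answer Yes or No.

No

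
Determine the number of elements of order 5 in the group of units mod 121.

4

φ(121) = φ(11^2) = 11·(11−1) = 110 = 2 · 5 · 11.
In a cyclic group of order 110, there are φ(d) elements of order d for each divisor d of 110, and zero for non-divisors.
5 | 110, and φ(5) = 5 − 1 = 4.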